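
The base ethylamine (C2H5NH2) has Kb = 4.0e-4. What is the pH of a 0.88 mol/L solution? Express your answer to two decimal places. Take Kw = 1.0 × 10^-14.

pH = 12.27

C2H5NH2 + H2O ⇌ C2H5NH3+ + OH-
From the ICE table, Kb = [OH-]²/(0.88 − [OH-]) = 4.0 × 10^-4.
Since Kb ≪ C₀, [OH-] ≈ √(Kb·C₀) = 1.88 × 10^-2 M.
([OH-]/C₀ = 2.1% < 5%, so the approximation holds.)
pOH = 1.73, so pH = 14.00 − pOH = 12.27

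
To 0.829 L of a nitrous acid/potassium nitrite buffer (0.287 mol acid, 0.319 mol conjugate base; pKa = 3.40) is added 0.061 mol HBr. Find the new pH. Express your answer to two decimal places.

Added H+ converts NO2- to HNO2: HNO2 → 0.348 mol, NO2- → 0.258 mol.
pH = pKa + log(n_NO2-/n_HNO2) = 3.40 + log(0.258/0.348) = 3.40 + (-0.130)

pH = 3.27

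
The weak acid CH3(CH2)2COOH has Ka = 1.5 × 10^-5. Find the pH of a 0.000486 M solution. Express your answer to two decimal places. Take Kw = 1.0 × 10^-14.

CH3(CH2)2COOH ⇌ CH3(CH2)2COO- + H+
From the ICE table, Ka = x²/(0.000486 − x) = 1.5 × 10^-5.
x is not negligible relative to C₀; solve x² + 1.5e-05·x − 7.29e-09 = 0.
x = [−1.5e-05 + √(1.5e-05² + 2.92e-08)]/2 = 7.82 × 10^-5 M
pH = −log(7.82 × 10^-5) = 4.11

pH = 4.11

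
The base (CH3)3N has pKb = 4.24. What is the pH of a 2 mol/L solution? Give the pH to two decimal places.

(CH3)3N + H2O ⇌ (CH3)3NH+ + OH-
Kb = 10^(−4.24) = 5.75 × 10^-5
From the ICE table, Kb = x²/(2 − x) = 5.75 × 10^-5.
Assume x ≪ 2: x ≈ √(5.75 × 10^-5 × 2) = 1.07 × 10^-2 M
Check: 0.54% ionized — well under 5%, approximation valid.
pOH = −log(1.07 × 10^-2) = 1.97; pH = 14.00 − 1.97 = 12.03

pH = 12.03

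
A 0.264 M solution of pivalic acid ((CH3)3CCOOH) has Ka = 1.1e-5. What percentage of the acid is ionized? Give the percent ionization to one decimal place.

0.6%

(CH3)3CCOOH ⇌ (CH3)3CCOO- + H+; let x = [H+] at equilibrium.
x ≈ √(Ka·C₀) = √(1.1 × 10^-5 × 0.264) = 1.70 × 10^-3 M
Fraction ionized = 1.70 × 10^-3 / 0.264 = 0.0064 → 0.6%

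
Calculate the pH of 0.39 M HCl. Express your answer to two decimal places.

HCl is a strong acid and dissociates completely, so [H+] = 0.39 M.
pH = -log(0.39) = 0.41

pH = 0.41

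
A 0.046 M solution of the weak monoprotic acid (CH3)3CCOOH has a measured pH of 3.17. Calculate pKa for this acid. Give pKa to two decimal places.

[H+] = 10^(-3.17) = 6.76 × 10^-4 M
At equilibrium [HA] = 0.046 − 6.76 × 10^-4 = 4.53 × 10^-2 M
Ka = [H+][A-]/[HA] = (6.76 × 10^-4)² / 4.53 × 10^-2 = 1.01 × 10^-5
pKa = -log(1.01 × 10^-5) = 5.00

pKa = 5.00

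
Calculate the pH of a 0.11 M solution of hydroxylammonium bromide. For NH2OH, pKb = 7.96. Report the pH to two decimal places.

NH3OH+ is the conjugate acid of the weak base NH2OH.
Kb = 10^(−7.96) = 1.10 × 10^-8
Ka = Kw/Kb = 1.0×10^-14 / 1.10 × 10^-8 = 9.09 × 10^-7
Ka = [H+]²/(0.11 − [H+]) = 9.09 × 10^-7
Since Ka ≪ C₀, [H+] ≈ √(Ka·C₀) = 3.16 × 10^-4 M.
([H+]/C₀ = 0.29% < 5%, so the approximation holds.)
pH = −log(3.16 × 10^-4) = 3.50

pH = 3.50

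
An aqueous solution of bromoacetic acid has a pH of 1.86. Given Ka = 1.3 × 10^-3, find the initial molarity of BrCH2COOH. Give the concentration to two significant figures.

[H+] = 10^(-1.86) = 1.38 × 10^-2 M = x
Ka = x²/(C₀ − x) ⇒ C₀ = x + x²/Ka
C₀ = 1.38 × 10^-2 + (1.38 × 10^-2)²/(1.3 × 10^-3) = 1.60 × 10^-1 M

C₀ = 1.6 × 10^-1 M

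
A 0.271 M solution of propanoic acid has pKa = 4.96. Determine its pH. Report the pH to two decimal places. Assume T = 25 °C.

pH = 2.76

CH3CH2COOH ⇌ CH3CH2COO- + H+
Ka = 10^(−4.96) = 1.10 × 10^-5
From the ICE table, Ka = x²/(0.271 − x) = 1.10 × 10^-5.
Since Ka ≪ C₀, x ≈ √(Ka·C₀) = 1.73 × 10^-3 M.
Check: 0.64% ionized — well under 5%, approximation valid.
pH = −log(1.73 × 10^-3) = 2.76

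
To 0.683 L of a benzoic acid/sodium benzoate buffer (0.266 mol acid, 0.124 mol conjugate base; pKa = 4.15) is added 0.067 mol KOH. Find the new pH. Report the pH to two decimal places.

OH- converts C6H5COOH to C6H5COO-: C6H5COOH → 0.199 mol, C6H5COO- → 0.191 mol.
Henderson–Hasselbalch with mole ratio 0.191/0.199: pH = 4.15 + (-0.018)

pH = 4.13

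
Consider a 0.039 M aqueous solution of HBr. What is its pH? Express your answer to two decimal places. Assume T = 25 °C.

HBr is a strong acid and dissociates completely, so [H+] = 0.039 M.
pH = -log(0.039) = 1.41

pH = 1.41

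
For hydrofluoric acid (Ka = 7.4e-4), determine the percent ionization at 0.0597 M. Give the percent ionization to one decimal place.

HF ⇌ F- + H+; let x = [H+] at equilibrium.
Ka = x²/(C₀ − x); solving the quadratic gives x = 6.29 × 10^-3 M.
Fraction ionized = 6.29 × 10^-3 / 0.0597 = 0.1054 → 10.5%

10.5%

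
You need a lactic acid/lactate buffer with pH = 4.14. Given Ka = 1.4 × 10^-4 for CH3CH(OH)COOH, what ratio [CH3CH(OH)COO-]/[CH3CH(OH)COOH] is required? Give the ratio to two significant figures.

ratio = 1.9

pKa = -log(1.4 × 10^-4) = 3.854
pH = pKa + log(r) ⇒ log(r) = 4.14 − 3.854 = +0.286
r = [CH3CH(OH)COO-]/[CH3CH(OH)COOH] = 10^(+0.286) = 1.93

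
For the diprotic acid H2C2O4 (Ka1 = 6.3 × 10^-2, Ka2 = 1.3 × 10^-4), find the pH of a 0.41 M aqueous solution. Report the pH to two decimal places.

pH = 0.88

Ka1 ≫ Ka2, so treat the first dissociation as the only significant source of H+.
Ka1 = x²/(0.41 − x) = 6.3 × 10^-2
Solving the quadratic: x = (−Ka1 + √(Ka1² + 4·Ka1·C₀))/2 = 1.32 × 10^-1 M
pH = −log(1.32 × 10^-1) = 0.88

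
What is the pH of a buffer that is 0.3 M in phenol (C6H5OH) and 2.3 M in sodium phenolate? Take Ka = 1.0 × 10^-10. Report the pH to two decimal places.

pH = 10.88

pKa = −log(1.0 × 10^-10) = 10.000
Using pH = pKa + log([base]/[acid]) with [base]/[acid] = 2.3/0.3:
pH = 10.000 + (+0.885) = 10.88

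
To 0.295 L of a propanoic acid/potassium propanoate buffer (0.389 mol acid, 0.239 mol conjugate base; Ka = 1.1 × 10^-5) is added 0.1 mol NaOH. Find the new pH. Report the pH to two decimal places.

After neutralization: n(CH3CH2COOH) = 0.289 mol, n(CH3CH2COO-) = 0.339 mol.
pKa = −log(1.1 × 10^-5) = 4.959
pH = pKa + log(n_CH3CH2COO-/n_CH3CH2COOH) = 4.959 + log(0.339/0.289) = 4.959 + (+0.069)

pH = 5.03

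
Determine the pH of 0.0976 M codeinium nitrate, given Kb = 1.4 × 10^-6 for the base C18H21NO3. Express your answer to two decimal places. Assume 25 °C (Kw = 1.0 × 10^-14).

pH = 4.58

C18H22NO3+ is the conjugate acid of the weak base C18H21NO3.
Ka = Kw/Kb = 1.0×10^-14 / 1.4 × 10^-6 = 7.14 × 10^-9
From the ICE table, Ka = [H+]²/(0.0976 − [H+]) = 7.14 × 10^-9.
Assume [H+] ≪ 0.0976: [H+] ≈ √(7.14 × 10^-9 × 0.0976) = 2.64 × 10^-5 M
pH = −log[H+] = −log(2.64 × 10^-5) = 4.58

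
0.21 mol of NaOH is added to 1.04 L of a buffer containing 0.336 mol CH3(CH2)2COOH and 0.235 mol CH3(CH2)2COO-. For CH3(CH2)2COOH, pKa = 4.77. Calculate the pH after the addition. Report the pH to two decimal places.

After neutralization: n(CH3(CH2)2COOH) = 0.126 mol, n(CH3(CH2)2COO-) = 0.445 mol.
pH = pKa + log([A⁻]/[HA]) = 4.77 + log(0.445/0.126) = 4.77 +0.548

pH = 5.32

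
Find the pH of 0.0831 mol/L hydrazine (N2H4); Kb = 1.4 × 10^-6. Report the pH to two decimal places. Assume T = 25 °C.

pH = 10.53

N2H4 + H2O ⇌ N2H5+ + OH-
From the ICE table, Kb = x²/(0.0831 − x) = 1.4 × 10^-6.
Neglecting x in the denominator: x = √(1.4 × 10^-6 × 0.0831) = 3.41 × 10^-4 M
pOH = 3.47, so pH = 14.00 − pOH = 10.53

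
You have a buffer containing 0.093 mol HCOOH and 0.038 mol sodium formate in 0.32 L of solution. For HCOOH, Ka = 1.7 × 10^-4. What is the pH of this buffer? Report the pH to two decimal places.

pKa = −log(1.7 × 10^-4) = 3.770
pH = pKa + log([A⁻]/[HA]) = 3.770 + log(0.038/0.093)
pH = 3.770 + (-0.389) = 3.38

pH = 3.38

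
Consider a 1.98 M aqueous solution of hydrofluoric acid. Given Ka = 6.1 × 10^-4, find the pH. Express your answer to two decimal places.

HF ⇌ F- + H+
Ka = x²/(1.98 − x) = 6.1 × 10^-4
Assume x ≪ 1.98: x ≈ √(6.1 × 10^-4 × 1.98) = 3.48 × 10^-2 M
pH = −log(3.48 × 10^-2) = 1.46

pH = 1.46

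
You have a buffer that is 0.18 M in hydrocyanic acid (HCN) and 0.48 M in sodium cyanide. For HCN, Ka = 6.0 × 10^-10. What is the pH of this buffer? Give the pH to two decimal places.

pKa = −log(6.0 × 10^-10) = 9.222
Henderson–Hasselbalch: pH = pKa + log([CN-]/[HCN]) = 9.222 + log(0.48/0.18)
pH = 9.222 + (+0.426) = 9.65

pH = 9.65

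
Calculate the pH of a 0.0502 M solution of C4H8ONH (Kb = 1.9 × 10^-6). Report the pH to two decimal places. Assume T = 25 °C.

C4H8ONH + H2O ⇌ C4H8ONH2+ + OH-
Kb = [OH-]²/(0.0502 − [OH-]) = 1.9 × 10^-6
Assume [OH-] ≪ 0.0502: [OH-] ≈ √(1.9 × 10^-6 × 0.0502) = 3.09 × 10^-4 M
pOH = −log(3.09 × 10^-4) = 3.51; pH = 14.00 − 3.51 = 10.49

pH = 10.49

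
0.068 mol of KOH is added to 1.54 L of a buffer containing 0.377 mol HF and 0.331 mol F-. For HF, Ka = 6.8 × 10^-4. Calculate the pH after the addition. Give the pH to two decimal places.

After neutralization: n(HF) = 0.309 mol, n(F-) = 0.399 mol.
pKa = −log(6.8 × 10^-4) = 3.167
pH = pKa + log(n_F-/n_HF) = 3.167 + log(0.399/0.309) = 3.167 + (+0.111)

pH = 3.28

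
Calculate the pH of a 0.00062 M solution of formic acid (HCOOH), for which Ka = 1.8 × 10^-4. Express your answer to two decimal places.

pH = 3.59

HCOOH ⇌ HCOO- + H+
From the ICE table, Ka = x²/(0.00062 − x) = 1.8 × 10^-4.
The 5% rule fails; solving x² + Ka·x − Ka·C₀ = 0 exactly:
x = [−0.00018 + √(0.00018² + 4.46e-07)]/2 = 2.56 × 10^-4 M
pH = −log[H+] = −log(2.56 × 10^-4) = 3.59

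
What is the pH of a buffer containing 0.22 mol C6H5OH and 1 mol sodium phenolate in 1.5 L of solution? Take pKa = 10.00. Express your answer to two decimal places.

pH = pKa + log([A⁻]/[HA]) = 10.00 + log(1/0.22)
pH = 10.00 + (+0.658) = 10.66

pH = 10.66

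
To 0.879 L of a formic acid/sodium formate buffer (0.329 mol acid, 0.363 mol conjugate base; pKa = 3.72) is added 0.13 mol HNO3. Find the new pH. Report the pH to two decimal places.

pH = 3.43

Added H+ converts HCOO- to HCOOH: HCOOH → 0.459 mol, HCOO- → 0.233 mol.
pH = pKa + log([A⁻]/[HA]) = 3.72 + log(0.233/0.459) = 3.72 -0.294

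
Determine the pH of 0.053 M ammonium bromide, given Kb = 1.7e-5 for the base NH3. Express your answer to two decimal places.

NH4+ is the conjugate acid of the weak base NH3.
Ka = Kw/Kb = 1.0×10^-14 / 1.7 × 10^-5 = 5.88 × 10^-10
Let x = [H+] at equilibrium. Ka = x²/(0.053 − x).
Neglecting x in the denominator: x = √(5.88 × 10^-10 × 0.053) = 5.58 × 10^-6 M
pH = −log[H+] = −log(5.58 × 10^-6) = 5.25

pH = 5.25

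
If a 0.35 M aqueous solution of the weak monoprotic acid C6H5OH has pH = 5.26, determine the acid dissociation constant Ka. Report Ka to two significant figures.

Ka = 8.6 × 10^-11

[H+] = 10^(-5.26) = 5.50 × 10^-6 M
At equilibrium [HA] = 0.35 − 5.50 × 10^-6 = 3.50 × 10^-1 M
Ka = [H+][A-]/[HA] = (5.50 × 10^-6)² / 3.50 × 10^-1 = 8.6 × 10^-11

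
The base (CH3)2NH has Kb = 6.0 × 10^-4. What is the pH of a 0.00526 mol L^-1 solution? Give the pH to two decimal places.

(CH3)2NH + H2O ⇌ (CH3)2NH2+ + OH-
Kb = x²/(0.00526 − x) = 6.0 × 10^-4
x is not negligible relative to C₀; solve x² + 0.0006·x − 3.16e-06 = 0.
x = [−0.0006 + √(0.0006² + 1.26e-05)]/2 = 1.50 × 10^-3 M
pOH = 2.82, so pH = 14.00 − pOH = 11.18

pH = 11.18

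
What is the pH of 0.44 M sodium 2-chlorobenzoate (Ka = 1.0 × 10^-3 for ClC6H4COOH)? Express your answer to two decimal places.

pH = 8.32

ClC6H4COO- is the conjugate base of the weak acid ClC6H4COOH.
Kb = Kw/Ka = 1.0×10^-14 / 1.0 × 10^-3 = 1.00 × 10^-11
From the ICE table, Kb = [OH-]²/(0.44 − [OH-]) = 1.00 × 10^-11.
Assume [OH-] ≪ 0.44: [OH-] ≈ √(1.00 × 10^-11 × 0.44) = 2.10 × 10^-6 M
([OH-]/C₀ = 0.00048% < 5%, so the approximation holds.)
pOH = −log(2.10 × 10^-6) = 5.68; pH = 14.00 − 5.68 = 8.32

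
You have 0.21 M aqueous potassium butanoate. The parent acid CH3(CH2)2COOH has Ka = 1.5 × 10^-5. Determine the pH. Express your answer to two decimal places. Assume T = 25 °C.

CH3(CH2)2COO- is the conjugate base of the weak acid CH3(CH2)2COOH.
Kb = Kw/Ka = 1.0×10^-14 / 1.5 × 10^-5 = 6.67 × 10^-10
Kb = [OH-]²/(0.21 − [OH-]) = 6.67 × 10^-10
Since Kb ≪ C₀, [OH-] ≈ √(Kb·C₀) = 1.18 × 10^-5 M.
([OH-]/C₀ = 0.0056% < 5%, so the approximation holds.)
pOH = 4.93, so pH = 14.00 − pOH = 9.07

pH = 9.07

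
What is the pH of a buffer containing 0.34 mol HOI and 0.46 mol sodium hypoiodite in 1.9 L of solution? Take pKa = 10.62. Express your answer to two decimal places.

Using pH = pKa + log([base]/[acid]) with [base]/[acid] = 0.46/0.34:
pH = 10.62 + (+0.131) = 10.75

pH = 10.75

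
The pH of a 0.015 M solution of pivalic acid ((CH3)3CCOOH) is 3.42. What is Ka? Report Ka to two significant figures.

Ka = 9.9 × 10^-6

[H+] = 10^(-3.42) = 3.80 × 10^-4 M
At equilibrium [HA] = 0.015 − 3.80 × 10^-4 = 1.46 × 10^-2 M
Ka = [H+][A-]/[HA] = (3.80 × 10^-4)² / 1.46 × 10^-2 = 9.9 × 10^-6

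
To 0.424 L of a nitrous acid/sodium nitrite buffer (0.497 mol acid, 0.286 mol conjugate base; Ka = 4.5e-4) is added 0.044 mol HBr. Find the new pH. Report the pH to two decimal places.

After neutralization: n(HNO2) = 0.541 mol, n(NO2-) = 0.242 mol.
pKa = −log(4.5 × 10^-4) = 3.347
Henderson–Hasselbalch with mole ratio 0.242/0.541: pH = 3.347 + (-0.349)

pH = 3.00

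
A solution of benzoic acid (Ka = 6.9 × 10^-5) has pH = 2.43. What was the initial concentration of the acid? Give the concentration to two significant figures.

C₀ = 2.0 × 10^-1 M

[H+] = 10^(-2.43) = 3.72 × 10^-3 M = x
Ka = x²/(C₀ − x) ⇒ C₀ = x + x²/Ka
C₀ = 3.72 × 10^-3 + (3.72 × 10^-3)²/(6.9 × 10^-5) = 2.04 × 10^-1 M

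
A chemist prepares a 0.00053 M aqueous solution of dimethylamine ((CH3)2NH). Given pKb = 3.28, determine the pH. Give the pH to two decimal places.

pH = 10.51

(CH3)2NH + H2O ⇌ (CH3)2NH2+ + OH-
Kb = 10^(−3.28) = 5.25 × 10^-4
From the ICE table, Kb = [OH-]²/(0.00053 − [OH-]) = 5.25 × 10^-4.
[OH-] is not negligible relative to C₀; solve [OH-]² + 0.000525·[OH-] − 2.78e-07 = 0.
[OH-] = (−Kb + √(Kb² + 4·Kb·C₀))/2 = 3.27 × 10^-4 M
pOH = 3.49, so pH = 14.00 − pOH = 10.51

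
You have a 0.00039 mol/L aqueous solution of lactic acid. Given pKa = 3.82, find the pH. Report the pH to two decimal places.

pH = 3.75

CH3CH(OH)COOH ⇌ CH3CH(OH)COO- + H+
Ka = 10^(−3.82) = 1.51 × 10^-4
Ka = [H+]²/(0.00039 − [H+]) = 1.51 × 10^-4
[H+] is not negligible relative to C₀; solve [H+]² + 0.000151·[H+] − 5.89e-08 = 0.
[H+] = [−0.000151 + √(0.000151² + 2.36e-07)]/2 = 1.79 × 10^-4 M
pH = −log(1.79 × 10^-4) = 3.75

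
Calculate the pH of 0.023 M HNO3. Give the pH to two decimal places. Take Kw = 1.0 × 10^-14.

pH = 1.64

HNO3 is a strong acid and dissociates completely, so [H+] = 0.023 M.
pH = -log(0.023) = 1.64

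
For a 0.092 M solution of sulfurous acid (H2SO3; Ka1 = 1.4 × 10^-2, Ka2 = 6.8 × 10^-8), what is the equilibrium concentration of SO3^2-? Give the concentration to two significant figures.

6.8 × 10^-8 M

First ionization gives [H+] ≈ [HSO3-] = 2.96 × 10^-2 M.
Second step: Ka2 = [H+][SO3^2-]/[HSO3-] ≈ [SO3^2-] (since [H+] ≈ [HSO3-]).
So [SO3^2-] ≈ Ka2.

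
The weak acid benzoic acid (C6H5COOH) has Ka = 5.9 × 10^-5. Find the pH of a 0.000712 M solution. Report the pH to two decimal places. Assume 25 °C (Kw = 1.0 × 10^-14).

pH = 3.75

C6H5COOH ⇌ C6H5COO- + H+
Let x = [H+] at equilibrium. Ka = x²/(0.000712 − x).
Here C₀/Ka ≈ 12.1, so the small-x approximation fails. Use the quadratic:
x = (−Ka + √(Ka² + 4·Ka·C₀))/2 = 1.78 × 10^-4 M
pH = −log(1.78 × 10^-4) = 3.75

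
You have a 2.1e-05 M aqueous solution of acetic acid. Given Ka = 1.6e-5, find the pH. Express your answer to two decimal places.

pH = 4.92

CH3COOH ⇌ CH3COO- + H+
From the ICE table, Ka = x²/(2.1e-05 − x) = 1.6 × 10^-5.
Here C₀/Ka ≈ 1.31, so the small-x approximation fails. Use the quadratic:
x = [−1.6e-05 + √(1.6e-05² + 1.34e-09)]/2 = 1.20 × 10^-5 M
pH = −log[H+] = −log(1.20 × 10^-5) = 4.92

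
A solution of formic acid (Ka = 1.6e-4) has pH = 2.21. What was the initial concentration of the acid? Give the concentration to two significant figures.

C₀ = 2.4 × 10^-1 M

[H+] = 10^(-2.21) = 6.17 × 10^-3 M = x
Ka = x²/(C₀ − x) ⇒ C₀ = x + x²/Ka
C₀ = 6.17 × 10^-3 + (6.17 × 10^-3)²/(1.6 × 10^-4) = 2.44 × 10^-1 M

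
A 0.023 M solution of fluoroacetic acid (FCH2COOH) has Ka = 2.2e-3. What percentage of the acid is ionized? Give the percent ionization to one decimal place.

26.5%

FCH2COOH ⇌ FCH2COO- + H+; let x = [H+] at equilibrium.
Ka = x²/(C₀ − x); solving the quadratic gives x = 6.10 × 10^-3 M.
% ionization = x/C₀ × 100% = 6.10 × 10^-3/0.023 × 100% = 26.5%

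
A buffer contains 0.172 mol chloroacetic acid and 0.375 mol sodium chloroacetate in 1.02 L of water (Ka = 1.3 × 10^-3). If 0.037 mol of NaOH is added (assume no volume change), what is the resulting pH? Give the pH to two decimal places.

After neutralization: n(ClCH2COOH) = 0.135 mol, n(ClCH2COO-) = 0.412 mol.
pKa = −log(1.3 × 10^-3) = 2.886
Henderson–Hasselbalch with mole ratio 0.412/0.135: pH = 2.886 + (+0.485)

pH = 3.37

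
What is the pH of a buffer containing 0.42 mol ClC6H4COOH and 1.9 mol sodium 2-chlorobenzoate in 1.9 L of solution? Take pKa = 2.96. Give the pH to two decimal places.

pH = pKa + log([A⁻]/[HA]) = 2.96 + log(1.9/0.42)
pH = 2.96 + (+0.656) = 3.62

pH = 3.62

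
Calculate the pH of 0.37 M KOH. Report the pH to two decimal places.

KOH is a strong base; [OH-] = 0.37 M.
pOH = -log(0.37) = 0.43
pH = 14.00 - 0.43 = 13.57

pH = 13.57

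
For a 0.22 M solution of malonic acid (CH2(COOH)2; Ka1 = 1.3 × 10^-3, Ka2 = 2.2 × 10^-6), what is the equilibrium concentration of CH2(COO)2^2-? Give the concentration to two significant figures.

2.2 × 10^-6 M

First ionization gives [H+] ≈ [CH2(COOH)COO-] = 1.63 × 10^-2 M.
Second step: Ka2 = [H+][CH2(COO)2^2-]/[CH2(COOH)COO-] ≈ [CH2(COO)2^2-] (since [H+] ≈ [CH2(COOH)COO-]).
So [CH2(COO)2^2-] ≈ Ka2.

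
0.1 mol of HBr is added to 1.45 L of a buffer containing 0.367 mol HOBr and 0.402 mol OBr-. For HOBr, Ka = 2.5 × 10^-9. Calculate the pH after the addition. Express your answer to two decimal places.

After neutralization: n(HOBr) = 0.467 mol, n(OBr-) = 0.302 mol.
pKa = −log(2.5 × 10^-9) = 8.602
pH = pKa + log(n_OBr-/n_HOBr) = 8.602 + log(0.302/0.467) = 8.602 + (-0.189)

pH = 8.41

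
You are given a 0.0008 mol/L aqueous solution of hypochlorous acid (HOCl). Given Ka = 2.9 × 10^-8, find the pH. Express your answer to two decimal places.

pH = 5.32

HOCl ⇌ OCl- + H+
From the ICE table, Ka = [H+]²/(0.0008 − [H+]) = 2.9 × 10^-8.
Neglecting [H+] in the denominator: [H+] = √(2.9 × 10^-8 × 0.0008) = 4.82 × 10^-6 M
Check: 0.6% ionized — well under 5%, approximation valid.
pH = −log[H+] = −log(4.82 × 10^-6) = 5.32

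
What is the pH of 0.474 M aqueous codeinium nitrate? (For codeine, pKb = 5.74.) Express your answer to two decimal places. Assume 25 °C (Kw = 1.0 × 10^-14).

C18H22NO3+ is the conjugate acid of the weak base C18H21NO3.
Kb = 10^(−5.74) = 1.82 × 10^-6
Ka = Kw/Kb = 1.0×10^-14 / 1.82 × 10^-6 = 5.49 × 10^-9
Ka = [H+]²/(0.474 − [H+]) = 5.49 × 10^-9
Assume [H+] ≪ 0.474: [H+] ≈ √(5.49 × 10^-9 × 0.474) = 5.10 × 10^-5 M
pH = −log[H+] = −log(5.10 × 10^-5) = 4.29

pH = 4.29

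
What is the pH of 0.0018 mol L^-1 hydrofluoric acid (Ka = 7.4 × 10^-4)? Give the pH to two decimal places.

HF ⇌ F- + H+
Ka = [H+]²/(0.0018 − [H+]) = 7.4 × 10^-4
[H+] is not negligible relative to C₀; solve [H+]² + 0.00074·[H+] − 1.33e-06 = 0.
[H+] = [−0.00074 + √(0.00074² + 5.33e-06)]/2 = 8.42 × 10^-4 M
pH = −log(8.42 × 10^-4) = 3.07

pH = 3.07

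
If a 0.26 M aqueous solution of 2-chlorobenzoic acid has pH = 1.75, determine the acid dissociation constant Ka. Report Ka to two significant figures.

[H+] = 10^(-1.75) = 1.78 × 10^-2 M
At equilibrium [HA] = 0.26 − 1.78 × 10^-2 = 2.42 × 10^-1 M
Ka = [H+][A-]/[HA] = (1.78 × 10^-2)² / 2.42 × 10^-1 = 1.3 × 10^-3

Ka = 1.3 × 10^-3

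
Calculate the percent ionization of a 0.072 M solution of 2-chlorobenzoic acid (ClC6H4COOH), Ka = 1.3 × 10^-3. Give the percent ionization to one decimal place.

12.6%

ClC6H4COOH ⇌ ClC6H4COO- + H+; let x = [H+] at equilibrium.
Solve x² + 0.0013x − 9.36e-05 = 0 → x = 9.05 × 10^-3 M
% ionization = x/C₀ × 100% = 9.05 × 10^-3/0.072 × 100% = 12.6%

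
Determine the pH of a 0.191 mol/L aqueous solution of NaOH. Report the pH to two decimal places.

NaOH is a strong base; [OH-] = 0.191 M.
pOH = -log(0.191) = 0.72
pH = 14.00 - 0.72 = 13.28

pH = 13.28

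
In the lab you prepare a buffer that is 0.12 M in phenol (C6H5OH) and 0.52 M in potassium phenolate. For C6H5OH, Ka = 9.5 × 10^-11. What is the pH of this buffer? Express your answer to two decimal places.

pH = 10.66

pKa = −log(9.5 × 10^-11) = 10.022
pH = pKa + log([A⁻]/[HA]) = 10.022 + log(0.52/0.12)
pH = 10.022 + (+0.637) = 10.66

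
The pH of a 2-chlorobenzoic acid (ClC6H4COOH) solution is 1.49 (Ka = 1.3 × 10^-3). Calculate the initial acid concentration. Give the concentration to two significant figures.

[H+] = 10^(-1.49) = 3.24 × 10^-2 M = x
Ka = x²/(C₀ − x) ⇒ C₀ = x + x²/Ka
C₀ = 3.24 × 10^-2 + (3.24 × 10^-2)²/(1.3 × 10^-3) = 8.40 × 10^-1 M

C₀ = 8.4 × 10^-1 M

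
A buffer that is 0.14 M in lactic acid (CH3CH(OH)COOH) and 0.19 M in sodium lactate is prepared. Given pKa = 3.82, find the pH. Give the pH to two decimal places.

Using pH = pKa + log([base]/[acid]) with [base]/[acid] = 0.19/0.14:
pH = 3.82 + (+0.133) = 3.95

pH = 3.95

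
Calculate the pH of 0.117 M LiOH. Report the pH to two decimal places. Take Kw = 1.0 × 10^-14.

pH = 13.07

LiOH is a strong base; [OH-] = 0.117 M.
pOH = -log(0.117) = 0.93
pH = 14.00 - 0.93 = 13.07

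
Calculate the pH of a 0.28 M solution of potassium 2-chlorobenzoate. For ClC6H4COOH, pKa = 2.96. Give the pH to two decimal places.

ClC6H4COO- is the conjugate base of the weak acid ClC6H4COOH.
Ka = 10^(−2.96) = 1.10 × 10^-3
Kb = Kw/Ka = 1.0×10^-14 / 1.10 × 10^-3 = 9.09 × 10^-12
From the ICE table, Kb = [OH-]²/(0.28 − [OH-]) = 9.09 × 10^-12.
Since Kb ≪ C₀, [OH-] ≈ √(Kb·C₀) = 1.60 × 10^-6 M.
Check: 0.00057% ionized — well under 5%, approximation valid.
pOH = 5.80, so pH = 14.00 − pOH = 8.20

pH = 8.20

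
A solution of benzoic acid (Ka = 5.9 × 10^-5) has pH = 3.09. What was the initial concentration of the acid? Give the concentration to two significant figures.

C₀ = 1.2 × 10^-2 M

[H+] = 10^(-3.09) = 8.13 × 10^-4 M = x
Ka = x²/(C₀ − x) ⇒ C₀ = x + x²/Ka
C₀ = 8.13 × 10^-4 + (8.13 × 10^-4)²/(5.9 × 10^-5) = 1.20 × 10^-2 M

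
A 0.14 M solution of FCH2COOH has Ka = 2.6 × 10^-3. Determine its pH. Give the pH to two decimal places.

pH = 1.75

FCH2COOH ⇌ FCH2COO- + H+
From the ICE table, Ka = [H+]²/(0.14 − [H+]) = 2.6 × 10^-3.
[H+] is not negligible relative to C₀; solve [H+]² + 0.0026·[H+] − 0.000364 = 0.
[H+] = (−Ka + √(Ka² + 4·Ka·C₀))/2 = 1.78 × 10^-2 M
pH = −log(1.78 × 10^-2) = 1.75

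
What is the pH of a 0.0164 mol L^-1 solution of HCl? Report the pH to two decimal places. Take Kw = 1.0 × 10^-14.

pH = 1.79

HCl is a strong acid and dissociates completely, so [H+] = 0.0164 M.
pH = -log(0.0164) = 1.79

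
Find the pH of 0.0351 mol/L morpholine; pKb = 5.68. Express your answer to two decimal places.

C4H8ONH + H2O ⇌ C4H8ONH2+ + OH-
Kb = 10^(−5.68) = 2.09 × 10^-6
From the ICE table, Kb = [OH-]²/(0.0351 − [OH-]) = 2.09 × 10^-6.
Since Kb ≪ C₀, [OH-] ≈ √(Kb·C₀) = 2.71 × 10^-4 M.
Check: 0.77% ionized — well under 5%, approximation valid.
pOH = −log(2.71 × 10^-4) = 3.57; pH = 14.00 − 3.57 = 10.43

pH = 10.43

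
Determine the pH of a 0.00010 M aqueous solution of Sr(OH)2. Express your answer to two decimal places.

Sr(OH)2 is a strong base (each formula unit releases 2 OH-); [OH-] = 0.0002 M.
pOH = -log(0.0002) = 3.70
pH = 14.00 - 3.70 = 10.30

pH = 10.30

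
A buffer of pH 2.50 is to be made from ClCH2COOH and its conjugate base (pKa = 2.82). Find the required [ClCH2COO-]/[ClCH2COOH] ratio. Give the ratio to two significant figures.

ratio = 0.48

pH = pKa + log(r) ⇒ log(r) = 2.50 − 2.82 = -0.32
r = [ClCH2COO-]/[ClCH2COOH] = 10^(-0.32) = 0.479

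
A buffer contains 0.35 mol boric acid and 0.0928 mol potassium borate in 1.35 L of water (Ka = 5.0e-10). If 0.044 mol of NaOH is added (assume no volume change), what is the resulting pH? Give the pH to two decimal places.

pH = 8.95

OH- converts B(OH)3 to B(OH)4-: B(OH)3 → 0.306 mol, B(OH)4- → 0.137 mol.
pKa = −log(5.0 × 10^-10) = 9.301
pH = pKa + log([A⁻]/[HA]) = 9.301 + log(0.137/0.306) = 9.301 -0.349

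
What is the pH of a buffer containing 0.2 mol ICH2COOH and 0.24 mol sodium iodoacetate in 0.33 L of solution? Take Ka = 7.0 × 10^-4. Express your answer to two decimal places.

pH = 3.23

pKa = −log(7.0 × 10^-4) = 3.155
Using pH = pKa + log([base]/[acid]) with [base]/[acid] = 0.24/0.2:
pH = 3.155 + (+0.079) = 3.23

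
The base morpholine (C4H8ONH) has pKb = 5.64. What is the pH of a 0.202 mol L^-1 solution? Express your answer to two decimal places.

pH = 10.83

C4H8ONH + H2O ⇌ C4H8ONH2+ + OH-
Kb = 10^(−5.64) = 2.29 × 10^-6
From the ICE table, Kb = x²/(0.202 − x) = 2.29 × 10^-6.
Neglecting x in the denominator: x = √(2.29 × 10^-6 × 0.202) = 6.80 × 10^-4 M
pOH = −log(6.80 × 10^-4) = 3.17; pH = 14.00 − 3.17 = 10.83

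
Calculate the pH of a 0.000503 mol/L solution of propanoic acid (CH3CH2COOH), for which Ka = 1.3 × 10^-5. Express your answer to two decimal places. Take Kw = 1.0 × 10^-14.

CH3CH2COOH ⇌ CH3CH2COO- + H+
From the ICE table, Ka = x²/(0.000503 − x) = 1.3 × 10^-5.
Here C₀/Ka ≈ 38.7, so the small-x approximation fails. Use the quadratic:
x = [−1.3e-05 + √(1.3e-05² + 2.62e-08)]/2 = 7.46 × 10^-5 M
pH = −log[H+] = −log(7.46 × 10^-5) = 4.13

pH = 4.13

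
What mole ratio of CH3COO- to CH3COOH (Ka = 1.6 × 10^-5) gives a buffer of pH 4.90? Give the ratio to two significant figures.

pKa = -log(1.6 × 10^-5) = 4.796
pH = pKa + log(r) ⇒ log(r) = 4.90 − 4.796 = +0.104
r = [CH3COO-]/[CH3COOH] = 10^(+0.104) = 1.27

ratio = 1.3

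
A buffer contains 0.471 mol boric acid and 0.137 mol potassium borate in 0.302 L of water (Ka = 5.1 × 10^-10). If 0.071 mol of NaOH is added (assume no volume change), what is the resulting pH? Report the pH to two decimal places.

OH- converts B(OH)3 to B(OH)4-: B(OH)3 → 0.4 mol, B(OH)4- → 0.208 mol.
pKa = −log(5.1 × 10^-10) = 9.292
pH = pKa + log([A⁻]/[HA]) = 9.292 + log(0.208/0.4) = 9.292 -0.284

pH = 9.01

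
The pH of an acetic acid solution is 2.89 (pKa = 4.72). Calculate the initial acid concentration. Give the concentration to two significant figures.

[H+] = 10^(-2.89) = 1.29 × 10^-3 M = x
Ka = 10^(−4.72) = 1.91 × 10^-5
Ka = x²/(C₀ − x) ⇒ C₀ = x + x²/Ka
C₀ = 1.29 × 10^-3 + (1.29 × 10^-3)²/(1.91 × 10^-5) = 8.84 × 10^-2 M

C₀ = 8.8 × 10^-2 M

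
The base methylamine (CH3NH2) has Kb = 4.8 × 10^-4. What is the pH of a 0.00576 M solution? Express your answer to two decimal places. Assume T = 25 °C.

pH = 11.16

CH3NH2 + H2O ⇌ CH3NH3+ + OH-
Kb = x²/(0.00576 − x) = 4.8 × 10^-4
Here C₀/Kb ≈ 12, so the small-x approximation fails. Use the quadratic:
x = [−0.00048 + √(0.00048² + 1.11e-05)]/2 = 1.44 × 10^-3 M
pOH = −log(1.44 × 10^-3) = 2.84; pH = 14.00 − 2.84 = 11.16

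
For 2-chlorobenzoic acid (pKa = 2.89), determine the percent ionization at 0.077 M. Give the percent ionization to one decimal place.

12.1%

ClC6H4COOH ⇌ ClC6H4COO- + H+; let x = [H+] at equilibrium.
Ka = 10^(−2.89) = 1.29 × 10^-3
Solve x² + 0.00129x − 9.93e-05 = 0 → x = 9.34 × 10^-3 M
% ionization = x/C₀ × 100% = 9.34 × 10^-3/0.077 × 100% = 12.1%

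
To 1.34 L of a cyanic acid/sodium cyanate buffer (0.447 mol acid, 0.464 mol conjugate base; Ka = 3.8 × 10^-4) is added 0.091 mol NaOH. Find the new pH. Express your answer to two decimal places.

pH = 3.61

After neutralization: n(HOCN) = 0.356 mol, n(OCN-) = 0.555 mol.
pKa = −log(3.8 × 10^-4) = 3.420
pH = pKa + log(n_OCN-/n_HOCN) = 3.420 + log(0.555/0.356) = 3.420 + (+0.193)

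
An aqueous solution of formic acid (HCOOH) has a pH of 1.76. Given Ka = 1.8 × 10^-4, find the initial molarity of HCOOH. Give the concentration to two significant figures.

[H+] = 10^(-1.76) = 1.74 × 10^-2 M = x
Ka = x²/(C₀ − x) ⇒ C₀ = x + x²/Ka
C₀ = 1.74 × 10^-2 + (1.74 × 10^-2)²/(1.8 × 10^-4) = 1.70 M

C₀ = 1.7 M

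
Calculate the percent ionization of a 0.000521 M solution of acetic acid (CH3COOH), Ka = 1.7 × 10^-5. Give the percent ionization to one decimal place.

CH3COOH ⇌ CH3COO- + H+; let x = [H+] at equilibrium.
Solve x² + 1.7e-05x − 8.86e-09 = 0 → x = 8.60 × 10^-5 M
% ionization = x/C₀ × 100% = 8.60 × 10^-5/0.000521 × 100% = 16.5%

16.5%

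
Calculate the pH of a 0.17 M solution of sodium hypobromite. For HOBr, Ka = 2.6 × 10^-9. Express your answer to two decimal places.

OBr- is the conjugate base of the weak acid HOBr.
Kb = Kw/Ka = 1.0×10^-14 / 2.6 × 10^-9 = 3.85 × 10^-6
Kb = [OH-]²/(0.17 − [OH-]) = 3.85 × 10^-6
Since Kb ≪ C₀, [OH-] ≈ √(Kb·C₀) = 8.09 × 10^-4 M.
Check: 0.48% ionized — well under 5%, approximation valid.
pOH = 3.09, so pH = 14.00 − pOH = 10.91

pH = 10.91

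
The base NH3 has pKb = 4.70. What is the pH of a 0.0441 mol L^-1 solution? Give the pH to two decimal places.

pH = 10.97

NH3 + H2O ⇌ NH4+ + OH-
Kb = 10^(−4.70) = 2.00 × 10^-5
From the ICE table, Kb = x²/(0.0441 − x) = 2.00 × 10^-5.
Since Kb ≪ C₀, x ≈ √(Kb·C₀) = 9.39 × 10^-4 M.
pOH = −log(9.39 × 10^-4) = 3.03; pH = 14.00 − 3.03 = 10.97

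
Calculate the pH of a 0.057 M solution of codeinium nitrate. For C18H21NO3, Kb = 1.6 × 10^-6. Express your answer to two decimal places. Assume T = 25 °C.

C18H22NO3+ is the conjugate acid of the weak base C18H21NO3.
Ka = Kw/Kb = 1.0×10^-14 / 1.6 × 10^-6 = 6.25 × 10^-9
Let x = [H+] at equilibrium. Ka = x²/(0.057 − x).
Assume x ≪ 0.057: x ≈ √(6.25 × 10^-9 × 0.057) = 1.89 × 10^-5 M
Check: 0.033% ionized — well under 5%, approximation valid.
pH = −log[H+] = −log(1.89 × 10^-5) = 4.72

pH = 4.72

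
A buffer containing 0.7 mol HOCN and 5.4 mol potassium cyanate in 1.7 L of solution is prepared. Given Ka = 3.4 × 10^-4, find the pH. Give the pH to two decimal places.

pKa = −log(3.4 × 10^-4) = 3.469
Henderson–Hasselbalch: pH = pKa + log([OCN-]/[HOCN]) = 3.469 + log(5.4/0.7)
pH = 3.469 + (+0.887) = 4.36

pH = 4.36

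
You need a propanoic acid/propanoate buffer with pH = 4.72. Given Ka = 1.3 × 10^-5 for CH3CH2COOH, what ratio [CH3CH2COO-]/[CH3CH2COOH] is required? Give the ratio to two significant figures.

ratio = 0.68

pKa = -log(1.3 × 10^-5) = 4.886
pH = pKa + log(r) ⇒ log(r) = 4.72 − 4.886 = -0.166
r = [CH3CH2COO-]/[CH3CH2COOH] = 10^(-0.166) = 0.682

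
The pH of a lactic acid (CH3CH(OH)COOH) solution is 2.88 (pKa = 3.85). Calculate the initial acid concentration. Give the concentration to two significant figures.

[H+] = 10^(-2.88) = 1.32 × 10^-3 M = x
Ka = 10^(−3.85) = 1.41 × 10^-4
Ka = x²/(C₀ − x) ⇒ C₀ = x + x²/Ka
C₀ = 1.32 × 10^-3 + (1.32 × 10^-3)²/(1.41 × 10^-4) = 1.37 × 10^-2 M

C₀ = 1.4 × 10^-2 M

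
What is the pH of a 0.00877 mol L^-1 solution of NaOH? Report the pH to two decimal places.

pH = 11.94

NaOH is a strong base; [OH-] = 0.00877 M.
pOH = -log(0.00877) = 2.06
pH = 14.00 - 2.06 = 11.94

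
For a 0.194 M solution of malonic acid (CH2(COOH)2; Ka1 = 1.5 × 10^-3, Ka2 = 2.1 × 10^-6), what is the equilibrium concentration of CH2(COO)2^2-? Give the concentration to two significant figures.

First ionization gives [H+] ≈ [CH2(COOH)COO-] = 1.63 × 10^-2 M.
Second step: Ka2 = [H+][CH2(COO)2^2-]/[CH2(COOH)COO-] ≈ [CH2(COO)2^2-] (since [H+] ≈ [CH2(COOH)COO-]).
So [CH2(COO)2^2-] ≈ Ka2.

2.1 × 10^-6 M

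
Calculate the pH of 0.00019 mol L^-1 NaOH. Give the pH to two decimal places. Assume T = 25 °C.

NaOH is a strong base; [OH-] = 0.00019 M.
pOH = -log(0.00019) = 3.72
pH = 14.00 - 3.72 = 10.28

pH = 10.28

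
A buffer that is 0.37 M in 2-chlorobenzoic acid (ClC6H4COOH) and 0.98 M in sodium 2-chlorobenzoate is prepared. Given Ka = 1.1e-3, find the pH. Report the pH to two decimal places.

pKa = −log(1.1 × 10^-3) = 2.959
Using pH = pKa + log([base]/[acid]) with [base]/[acid] = 0.98/0.37:
pH = 2.959 + (+0.423) = 3.38

pH = 3.38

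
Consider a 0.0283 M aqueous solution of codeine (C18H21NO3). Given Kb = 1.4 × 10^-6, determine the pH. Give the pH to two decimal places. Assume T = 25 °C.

C18H21NO3 + H2O ⇌ C18H22NO3+ + OH-
From the ICE table, Kb = [OH-]²/(0.0283 − [OH-]) = 1.4 × 10^-6.
Assume [OH-] ≪ 0.0283: [OH-] ≈ √(1.4 × 10^-6 × 0.0283) = 1.99 × 10^-4 M
pOH = 3.70, so pH = 14.00 − pOH = 10.30

pH = 10.30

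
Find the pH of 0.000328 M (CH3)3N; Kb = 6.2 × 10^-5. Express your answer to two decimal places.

(CH3)3N + H2O ⇌ (CH3)3NH+ + OH-
From the ICE table, Kb = [OH-]²/(0.000328 − [OH-]) = 6.2 × 10^-5.
[OH-] is not negligible relative to C₀; solve [OH-]² + 6.2e-05·[OH-] − 2.03e-08 = 0.
[OH-] = (−Kb + √(Kb² + 4·Kb·C₀))/2 = 1.15 × 10^-4 M
pOH = 3.94, so pH = 14.00 − pOH = 10.06

pH = 10.06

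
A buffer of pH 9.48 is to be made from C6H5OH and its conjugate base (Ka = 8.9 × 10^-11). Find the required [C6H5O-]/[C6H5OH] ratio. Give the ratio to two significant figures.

pKa = -log(8.9 × 10^-11) = 10.051
pH = pKa + log(r) ⇒ log(r) = 9.48 − 10.051 = -0.571
r = [C6H5O-]/[C6H5OH] = 10^(-0.571) = 0.269

ratio = 0.27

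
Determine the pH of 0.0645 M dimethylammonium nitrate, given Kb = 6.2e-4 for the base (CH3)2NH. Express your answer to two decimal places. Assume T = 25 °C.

pH = 5.99

(CH3)2NH2+ is the conjugate acid of the weak base (CH3)2NH.
Ka = Kw/Kb = 1.0×10^-14 / 6.2 × 10^-4 = 1.61 × 10^-11
From the ICE table, Ka = [H+]²/(0.0645 − [H+]) = 1.61 × 10^-11.
Assume [H+] ≪ 0.0645: [H+] ≈ √(1.61 × 10^-11 × 0.0645) = 1.02 × 10^-6 M
([H+]/C₀ = 0.0016% < 5%, so the approximation holds.)
pH = −log[H+] = −log(1.02 × 10^-6) = 5.99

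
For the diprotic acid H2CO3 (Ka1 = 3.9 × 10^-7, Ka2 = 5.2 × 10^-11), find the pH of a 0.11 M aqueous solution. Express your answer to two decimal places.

Ka1 ≫ Ka2, so treat the first dissociation as the only significant source of H+.
Ka1 = x²/(0.11 − x) = 3.9 × 10^-7
x ≈ √(3.9 × 10^-7 × 0.11) = 2.07 × 10^-4 M
pH = −log(2.07 × 10^-4) = 3.68

pH = 3.68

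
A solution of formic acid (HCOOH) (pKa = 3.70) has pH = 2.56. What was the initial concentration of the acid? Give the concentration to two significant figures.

[H+] = 10^(-2.56) = 2.75 × 10^-3 M = x
Ka = 10^(−3.70) = 2.00 × 10^-4
Ka = x²/(C₀ − x) ⇒ C₀ = x + x²/Ka
C₀ = 2.75 × 10^-3 + (2.75 × 10^-3)²/(2.00 × 10^-4) = 4.06 × 10^-2 M

C₀ = 4.1 × 10^-2 M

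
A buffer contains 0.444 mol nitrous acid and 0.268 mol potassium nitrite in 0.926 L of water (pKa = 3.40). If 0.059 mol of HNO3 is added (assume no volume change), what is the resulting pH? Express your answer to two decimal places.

Added H+ converts NO2- to HNO2: HNO2 → 0.503 mol, NO2- → 0.209 mol.
pH = pKa + log([A⁻]/[HA]) = 3.40 + log(0.209/0.503) = 3.40 -0.381

pH = 3.02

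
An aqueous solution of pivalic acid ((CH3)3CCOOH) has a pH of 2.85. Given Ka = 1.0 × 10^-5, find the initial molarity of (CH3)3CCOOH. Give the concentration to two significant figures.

C₀ = 2.0 × 10^-1 M

[H+] = 10^(-2.85) = 1.41 × 10^-3 M = x
Ka = x²/(C₀ − x) ⇒ C₀ = x + x²/Ka
C₀ = 1.41 × 10^-3 + (1.41 × 10^-3)²/(1.0 × 10^-5) = 2.00 × 10^-1 M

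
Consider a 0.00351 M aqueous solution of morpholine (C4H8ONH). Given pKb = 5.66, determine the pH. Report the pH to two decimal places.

C4H8ONH + H2O ⇌ C4H8ONH2+ + OH-
Kb = 10^(−5.66) = 2.19 × 10^-6
Let x = [OH-] at equilibrium. Kb = x²/(0.00351 − x).
Since Kb ≪ C₀, x ≈ √(Kb·C₀) = 8.77 × 10^-5 M.
pOH = 4.06, so pH = 14.00 − pOH = 9.94

pH = 9.94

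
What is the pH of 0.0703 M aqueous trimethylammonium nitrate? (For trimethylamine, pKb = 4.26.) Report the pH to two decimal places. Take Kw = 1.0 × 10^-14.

pH = 5.45

(CH3)3NH+ is the conjugate acid of the weak base (CH3)3N.
Kb = 10^(−4.26) = 5.50 × 10^-5
Ka = Kw/Kb = 1.0×10^-14 / 5.50 × 10^-5 = 1.82 × 10^-10
From the ICE table, Ka = [H+]²/(0.0703 − [H+]) = 1.82 × 10^-10.
Since Ka ≪ C₀, [H+] ≈ √(Ka·C₀) = 3.58 × 10^-6 M.
Check: 0.0051% ionized — well under 5%, approximation valid.
pH = −log[H+] = −log(3.58 × 10^-6) = 5.45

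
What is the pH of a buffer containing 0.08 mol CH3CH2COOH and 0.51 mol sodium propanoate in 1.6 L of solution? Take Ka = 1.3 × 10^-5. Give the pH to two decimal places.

pKa = −log(1.3 × 10^-5) = 4.886
Using pH = pKa + log([base]/[acid]) with [base]/[acid] = 0.51/0.08:
pH = 4.886 + (+0.804) = 5.69

pH = 5.69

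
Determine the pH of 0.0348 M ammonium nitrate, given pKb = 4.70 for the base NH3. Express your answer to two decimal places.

pH = 5.38

NH4+ is the conjugate acid of the weak base NH3.
Kb = 10^(−4.70) = 2.00 × 10^-5
Ka = Kw/Kb = 1.0×10^-14 / 2.00 × 10^-5 = 5.00 × 10^-10
Ka = [H+]²/(0.0348 − [H+]) = 5.00 × 10^-10
Since Ka ≪ C₀, [H+] ≈ √(Ka·C₀) = 4.17 × 10^-6 M.
pH = −log[H+] = −log(4.17 × 10^-6) = 5.38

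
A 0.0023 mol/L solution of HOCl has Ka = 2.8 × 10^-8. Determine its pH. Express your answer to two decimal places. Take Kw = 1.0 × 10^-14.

pH = 5.10

HOCl ⇌ OCl- + H+
From the ICE table, Ka = x²/(0.0023 − x) = 2.8 × 10^-8.
Assume x ≪ 0.0023: x ≈ √(2.8 × 10^-8 × 0.0023) = 8.02 × 10^-6 M
pH = −log[H+] = −log(8.02 × 10^-6) = 5.10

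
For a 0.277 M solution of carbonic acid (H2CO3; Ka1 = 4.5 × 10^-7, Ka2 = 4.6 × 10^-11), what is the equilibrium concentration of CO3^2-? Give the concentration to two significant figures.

4.6 × 10^-11 M

First ionization gives [H+] ≈ [HCO3-] = 3.53 × 10^-4 M.
Second step: Ka2 = [H+][CO3^2-]/[HCO3-] ≈ [CO3^2-] (since [H+] ≈ [HCO3-]).
So [CO3^2-] ≈ Ka2.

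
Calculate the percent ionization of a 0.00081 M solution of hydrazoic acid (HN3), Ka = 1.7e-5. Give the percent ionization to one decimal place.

13.5%

HN3 ⇌ N3- + H+; let x = [H+] at equilibrium.
Solve x² + 1.7e-05x − 1.38e-08 = 0 → x = 1.09 × 10^-4 M
Fraction ionized = 1.09 × 10^-4 / 0.00081 = 0.1346 → 13.5%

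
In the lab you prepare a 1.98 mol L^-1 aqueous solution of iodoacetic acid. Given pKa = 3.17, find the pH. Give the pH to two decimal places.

ICH2COOH ⇌ ICH2COO- + H+
Ka = 10^(−3.17) = 6.76 × 10^-4
From the ICE table, Ka = [H+]²/(1.98 − [H+]) = 6.76 × 10^-4.
Assume [H+] ≪ 1.98: [H+] ≈ √(6.76 × 10^-4 × 1.98) = 3.66 × 10^-2 M
Check: 1.8% ionized — well under 5%, approximation valid.
pH = −log(3.66 × 10^-2) = 1.44

pH = 1.44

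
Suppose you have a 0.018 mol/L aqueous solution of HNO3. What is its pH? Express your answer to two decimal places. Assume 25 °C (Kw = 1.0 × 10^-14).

pH = 1.74

HNO3 is a strong acid and dissociates completely, so [H+] = 0.018 M.
pH = -log(0.018) = 1.74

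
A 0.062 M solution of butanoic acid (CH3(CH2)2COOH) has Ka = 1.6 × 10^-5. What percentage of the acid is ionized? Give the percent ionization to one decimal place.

CH3(CH2)2COOH ⇌ CH3(CH2)2COO- + H+; let x = [H+] at equilibrium.
x ≈ √(Ka·C₀) = √(1.6 × 10^-5 × 0.062) = 9.96 × 10^-4 M
% ionization = x/C₀ × 100% = 9.96 × 10^-4/0.062 × 100% = 1.6%

1.6%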